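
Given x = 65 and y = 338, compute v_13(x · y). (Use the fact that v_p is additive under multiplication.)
v_13(21970) = 3

v_p(x) = 1 (factor: 65 = 13^1 · 5); v_p(y) = 2 (factor: 338 = 13^2 · 2). Additivity: v_p(xy) = v_p(x) + v_p(y) = 1 + 2 = 3. (Direct check: xy = 21970 = 13^3 · (10).)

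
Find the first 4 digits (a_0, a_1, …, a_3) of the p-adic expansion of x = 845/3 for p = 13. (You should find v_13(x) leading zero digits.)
(a_0, …, a_3) = (0, 0, 6, 4)

v_13(845/3) = 2, so a_0 = ... = a_1 = 0. Factor out: x = 13^2 · u with u = 5/3 a unit in ℤ_13. Expand u iteratively via a_{v+i} = u_i mod 13, u_{i+1} = (u_i − a_{v+i})/13:
  u_0 = 5/3;  a_2 = 6;  u_1 = (u_0 − 6)/13 = -1/3
  u_1 = -1/3;  a_3 = 4;  u_2 = (u_1 − 4)/13 = -1/3
Digits: (0, 0, 6, 4).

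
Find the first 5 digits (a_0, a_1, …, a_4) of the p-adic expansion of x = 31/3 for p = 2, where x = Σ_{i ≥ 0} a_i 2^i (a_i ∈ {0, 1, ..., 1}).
(a_0, …, a_4) = (1, 0, 1, 0, 1)

v_2(31/3) = 0 (numerator and denominator both coprime to 2), so x ∈ ℤ_2^×. Compute digits iteratively via a_i = x_i mod 2, x_{i+1} = (x_i − a_i)/2, with x_0 = x:
  x_0 = 31/3;  a_0 = 1;  x_1 = (x_0 − 1)/2 = 14/3
  x_1 = 14/3;  a_1 = 0;  x_2 = (x_1 − 0)/2 = 7/3
  x_2 = 7/3;  a_2 = 1;  x_3 = (x_2 − 1)/2 = 2/3
  x_3 = 2/3;  a_3 = 0;  x_4 = (x_3 − 0)/2 = 1/3
  x_4 = 1/3;  a_4 = 1;  x_5 = (x_4 − 1)/2 = -1/3
Digits: (1, 0, 1, 0, 1).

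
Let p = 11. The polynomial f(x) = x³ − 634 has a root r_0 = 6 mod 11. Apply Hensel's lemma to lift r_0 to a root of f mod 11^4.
r_3 = 10082 (mod 14641)

Hensel: r_{i+1} = r_i − f(r_i)/f′(r_i) mod 11^{i+2}, where f′(x) = 3x². Iterate:
  r_0 = 6 (mod 11)
  r_1 = 39 (mod 121)
  r_2 = 765 (mod 1331)
  r_3 = 10082 (mod 14641)
Final: r = 10082 with f(r) ≡ 0 mod 11^4.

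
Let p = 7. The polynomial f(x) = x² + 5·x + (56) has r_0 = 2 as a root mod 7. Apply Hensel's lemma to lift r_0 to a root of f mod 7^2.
r_1 = 16 (mod 49)

Hensel: r_{i+1} = r_i − f(r_i)·(f′(r_i))^{-1} mod 7^{i+2}, f′(x) = 2x + 5. Iterate:
  r_0 = 2 (mod 7)
  r_1 = 16 (mod 49)
Final: r = 16 satisfies f(r) ≡ 0 mod 7^2.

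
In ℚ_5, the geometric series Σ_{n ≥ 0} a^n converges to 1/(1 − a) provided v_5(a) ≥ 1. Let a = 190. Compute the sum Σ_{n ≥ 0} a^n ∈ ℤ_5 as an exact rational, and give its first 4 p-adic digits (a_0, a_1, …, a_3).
Σ a^n = 1/(1 − a) = -1/189;  first 4 digits = (1, 3, 1, 2)

v_5(a) = 1 ≥ 1, so the series converges in ℤ_5 to 1/(1 − a) = 1/(1 − 190) = -1/189. Expand this rational in ℤ_5: compute digits iteratively via d_i = x_i mod 5, x_{i+1} = (x_i − d_i)/5. The first 4 digits are (1, 3, 1, 2).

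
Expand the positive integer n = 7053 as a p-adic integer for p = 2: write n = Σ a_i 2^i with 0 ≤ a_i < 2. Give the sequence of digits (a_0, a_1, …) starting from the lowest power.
(a_0, a_1, …) = (1, 0, 1, 1, 0, 0, 0, 1, 1, 1, 0, 1, 1)

Repeated division by 2 gives the digits low-to-high: 7053 = 1 + 1·2^2 + 1·2^3 + 1·2^7 + 1·2^8 + 1·2^9 + 1·2^11 + 1·2^12. Digit sequence: (1, 0, 1, 1, 0, 0, 0, 1, 1, 1, 0, 1, 1).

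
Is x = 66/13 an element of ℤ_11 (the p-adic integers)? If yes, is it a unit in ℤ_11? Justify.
x ∈ ℤ_11 but not a unit; v_11(x) = 1 > 0

ℤ_11 = {x ∈ ℚ_11 : v_11(x) ≥ 0} and ℤ_11^× = {x ∈ ℤ_11 : v_11(x) = 0}. Here v_11(66/13) = v_11(num) − v_11(den) = 1; compare against these criteria.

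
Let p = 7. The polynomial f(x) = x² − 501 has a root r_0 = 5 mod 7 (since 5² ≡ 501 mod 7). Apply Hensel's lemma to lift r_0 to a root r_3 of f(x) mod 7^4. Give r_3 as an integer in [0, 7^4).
r_3 = 1552 (mod 2401)

Hensel's recurrence: r_{i+1} = r_i − f(r_i)·(f′(r_i))^{-1} mod 7^{i+2}, with f′(x) = 2x. Iterate:
  r_0 = 5 (mod 7)
  r_1 = 33 (mod 49)
  r_2 = 180 (mod 343)
  r_3 = 1552 (mod 2401)
Final: r_3 = 1552, and one checks f(r_3) ≡ 0 mod 7^4.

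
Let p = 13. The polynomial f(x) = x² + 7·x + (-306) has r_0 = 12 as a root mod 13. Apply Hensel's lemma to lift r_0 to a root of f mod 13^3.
r_2 = 636 (mod 2197)

Hensel: r_{i+1} = r_i − f(r_i)·(f′(r_i))^{-1} mod 13^{i+2}, f′(x) = 2x + 7. Iterate:
  r_0 = 12 (mod 13)
  r_1 = 129 (mod 169)
  r_2 = 636 (mod 2197)
Final: r = 636 satisfies f(r) ≡ 0 mod 13^3.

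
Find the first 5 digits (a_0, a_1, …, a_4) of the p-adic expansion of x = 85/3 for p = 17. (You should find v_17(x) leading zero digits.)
(a_0, …, a_4) = (0, 13, 5, 11, 5)

v_17(85/3) = 1, so a_0 = ... = a_0 = 0. Factor out: x = 17^1 · u with u = 5/3 a unit in ℤ_17. Expand u iteratively via a_{v+i} = u_i mod 17, u_{i+1} = (u_i − a_{v+i})/17:
  u_0 = 5/3;  a_1 = 13;  u_1 = (u_0 − 13)/17 = -2/3
  u_1 = -2/3;  a_2 = 5;  u_2 = (u_1 − 5)/17 = -1/3
  u_2 = -1/3;  a_3 = 11;  u_3 = (u_2 − 11)/17 = -2/3
  u_3 = -2/3;  a_4 = 5;  u_4 = (u_3 − 5)/17 = -1/3
Digits: (0, 13, 5, 11, 5).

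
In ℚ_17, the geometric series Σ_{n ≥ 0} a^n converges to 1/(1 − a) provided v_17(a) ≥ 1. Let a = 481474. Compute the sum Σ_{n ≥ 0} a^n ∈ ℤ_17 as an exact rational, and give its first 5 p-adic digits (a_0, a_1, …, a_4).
Σ a^n = 1/(1 − a) = -1/481473;  first 5 digits = (1, 0, 0, 13, 5)

v_17(a) = 3 ≥ 1, so the series converges in ℤ_17 to 1/(1 − a) = 1/(1 − 481474) = -1/481473. Expand this rational in ℤ_17: compute digits iteratively via d_i = x_i mod 17, x_{i+1} = (x_i − d_i)/17. The first 5 digits are (1, 0, 0, 13, 5).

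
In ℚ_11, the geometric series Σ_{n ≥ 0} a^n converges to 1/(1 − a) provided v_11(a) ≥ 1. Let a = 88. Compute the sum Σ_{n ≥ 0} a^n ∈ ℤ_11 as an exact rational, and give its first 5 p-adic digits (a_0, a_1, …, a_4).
Σ a^n = 1/(1 − a) = -1/87;  first 5 digits = (1, 8, 9, 0, 7)

v_11(a) = 1 ≥ 1, so the series converges in ℤ_11 to 1/(1 − a) = 1/(1 − 88) = -1/87. Expand this rational in ℤ_11: compute digits iteratively via d_i = x_i mod 11, x_{i+1} = (x_i − d_i)/11. The first 5 digits are (1, 8, 9, 0, 7).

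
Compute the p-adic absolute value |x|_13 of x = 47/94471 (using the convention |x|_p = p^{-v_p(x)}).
|47/94471|_13 = 2197

Step 1 — compute v_13(x) by factoring powers of 13 out of the numerator and denominator: v_13(47/94471) = -3. Step 2 — apply |x|_p = p^{-v_p(x)} = 13^{3} = 2197.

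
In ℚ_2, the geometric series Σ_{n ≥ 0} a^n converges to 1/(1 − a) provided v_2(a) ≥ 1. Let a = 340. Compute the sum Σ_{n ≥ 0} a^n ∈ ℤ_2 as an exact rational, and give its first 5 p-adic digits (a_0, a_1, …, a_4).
Σ a^n = 1/(1 − a) = -1/339;  first 5 digits = (1, 0, 1, 0, 0)

v_2(a) = 2 ≥ 1, so the series converges in ℤ_2 to 1/(1 − a) = 1/(1 − 340) = -1/339. Expand this rational in ℤ_2: compute digits iteratively via d_i = x_i mod 2, x_{i+1} = (x_i − d_i)/2. The first 5 digits are (1, 0, 1, 0, 0).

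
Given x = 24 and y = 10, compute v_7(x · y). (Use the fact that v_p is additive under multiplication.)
v_7(240) = 0

v_p(x) = 0 (factor: 24 = 7^0 · 24); v_p(y) = 0 (factor: 10 = 7^0 · 10). Additivity: v_p(xy) = v_p(x) + v_p(y) = 0 + 0 = 0. (Direct check: xy = 240 = 7^0 · (240).)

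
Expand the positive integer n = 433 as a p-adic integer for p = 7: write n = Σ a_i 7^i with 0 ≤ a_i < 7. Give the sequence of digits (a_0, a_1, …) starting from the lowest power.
(a_0, a_1, …) = (6, 5, 1, 1)

Repeated division by 7 gives the digits low-to-high: 433 = 6 + 5·7^1 + 1·7^2 + 1·7^3. Digit sequence: (6, 5, 1, 1).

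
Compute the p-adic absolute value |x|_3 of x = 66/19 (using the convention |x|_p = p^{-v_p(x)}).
|66/19|_3 = 1/3

Step 1 — compute v_3(x) by factoring powers of 3 out of the numerator and denominator: v_3(66/19) = 1. Step 2 — apply |x|_p = p^{-v_p(x)} = 3^{-1} = 1/3.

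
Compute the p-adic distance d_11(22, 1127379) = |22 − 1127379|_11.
d_11(22, 1127379) = 1/161051

Step 1 — x − y = 22 − 1127379 = -1127357. Step 2 — v_11(-1127357) = 5 (factor: -1127357 = −(11^5 · 7); the sign does not affect v_p). Step 3 — |x − y|_11 = 11^{-5} = 1/161051.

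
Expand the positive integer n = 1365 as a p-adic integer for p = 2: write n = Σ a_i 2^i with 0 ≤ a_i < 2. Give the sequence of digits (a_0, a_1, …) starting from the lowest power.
(a_0, a_1, …) = (1, 0, 1, 0, 1, 0, 1, 0, 1, 0, 1)

Repeated division by 2 gives the digits low-to-high: 1365 = 1 + 1·2^2 + 1·2^4 + 1·2^6 + 1·2^8 + 1·2^10. Digit sequence: (1, 0, 1, 0, 1, 0, 1, 0, 1, 0, 1).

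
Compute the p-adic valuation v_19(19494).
v_19(19494) = 2

v_19(n) is the largest exponent k such that 19^k divides n. Factor out: 19494 = 19^2 · 54. (Sign doesn't affect v_p.) So v_19(19494) = 2.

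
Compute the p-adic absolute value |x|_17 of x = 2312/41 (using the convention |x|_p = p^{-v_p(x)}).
|2312/41|_17 = 1/289

Step 1 — compute v_17(x) by factoring powers of 17 out of the numerator and denominator: v_17(2312/41) = 2. Step 2 — apply |x|_p = p^{-v_p(x)} = 17^{-2} = 1/289.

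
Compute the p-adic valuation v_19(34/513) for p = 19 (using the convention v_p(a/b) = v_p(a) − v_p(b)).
v_19(34/513) = -1

Factor powers of 19 from the numerator and denominator of the reduced fraction: 34 = 19^0 · 34 and 513 = 19^1 · 27. Apply v_p(a/b) = v_p(a) − v_p(b): v_19(34/513) = 0 − 1 = -1.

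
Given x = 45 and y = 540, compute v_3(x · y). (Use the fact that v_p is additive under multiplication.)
v_3(24300) = 5

v_p(x) = 2 (factor: 45 = 3^2 · 5); v_p(y) = 3 (factor: 540 = 3^3 · 20). Additivity: v_p(xy) = v_p(x) + v_p(y) = 2 + 3 = 5. (Direct check: xy = 24300 = 3^5 · (100).)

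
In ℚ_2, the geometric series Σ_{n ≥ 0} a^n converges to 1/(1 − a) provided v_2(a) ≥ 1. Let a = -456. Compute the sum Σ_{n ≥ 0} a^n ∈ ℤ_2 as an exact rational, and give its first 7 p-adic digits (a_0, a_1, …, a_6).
Σ a^n = 1/(1 − a) = 1/457;  first 7 digits = (1, 0, 0, 1, 1, 1, 1)

v_2(a) = 3 ≥ 1, so the series converges in ℤ_2 to 1/(1 − a) = 1/(1 − (-456)) = 1/457. Expand this rational in ℤ_2: compute digits iteratively via d_i = x_i mod 2, x_{i+1} = (x_i − d_i)/2. The first 7 digits are (1, 0, 0, 1, 1, 1, 1).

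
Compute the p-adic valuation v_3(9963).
v_3(9963) = 5

v_3(n) is the largest exponent k such that 3^k divides n. Factor out: 9963 = 3^5 · 41. (Sign doesn't affect v_p.) So v_3(9963) = 5.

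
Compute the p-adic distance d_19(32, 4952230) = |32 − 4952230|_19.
d_19(32, 4952230) = 1/2476099

Step 1 — x − y = 32 − 4952230 = -4952198. Step 2 — v_19(-4952198) = 5 (factor: -4952198 = −(19^5 · 2); the sign does not affect v_p). Step 3 — |x − y|_19 = 19^{-5} = 1/2476099.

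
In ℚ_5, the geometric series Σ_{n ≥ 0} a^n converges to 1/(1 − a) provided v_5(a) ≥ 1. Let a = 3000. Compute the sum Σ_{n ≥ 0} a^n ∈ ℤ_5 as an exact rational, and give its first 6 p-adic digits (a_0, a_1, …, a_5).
Σ a^n = 1/(1 − a) = -1/2999;  first 6 digits = (1, 0, 0, 4, 4, 0)

v_5(a) = 3 ≥ 1, so the series converges in ℤ_5 to 1/(1 − a) = 1/(1 − 3000) = -1/2999. Expand this rational in ℤ_5: compute digits iteratively via d_i = x_i mod 5, x_{i+1} = (x_i − d_i)/5. The first 6 digits are (1, 0, 0, 4, 4, 0).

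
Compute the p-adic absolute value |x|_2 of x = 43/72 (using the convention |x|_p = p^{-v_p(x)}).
|43/72|_2 = 8

Step 1 — compute v_2(x) by factoring powers of 2 out of the numerator and denominator: v_2(43/72) = -3. Step 2 — apply |x|_p = p^{-v_p(x)} = 2^{3} = 8.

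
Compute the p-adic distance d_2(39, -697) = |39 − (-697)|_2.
d_2(39, -697) = 1/32

Step 1 — x − y = 39 − (-697) = 736. Step 2 — v_2(736) = 5 (factor: 736 = (2^5 · 23); the sign does not affect v_p). Step 3 — |x − y|_2 = 2^{-5} = 1/32.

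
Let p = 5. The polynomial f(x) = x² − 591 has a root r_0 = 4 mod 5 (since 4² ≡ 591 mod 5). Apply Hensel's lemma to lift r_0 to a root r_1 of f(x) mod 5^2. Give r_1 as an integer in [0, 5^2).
r_1 = 4 (mod 25)

Hensel's recurrence: r_{i+1} = r_i − f(r_i)·(f′(r_i))^{-1} mod 5^{i+2}, with f′(x) = 2x. Iterate:
  r_0 = 4 (mod 5)
  r_1 = 4 (mod 25)
Final: r_1 = 4, and one checks f(r_1) ≡ 0 mod 5^2.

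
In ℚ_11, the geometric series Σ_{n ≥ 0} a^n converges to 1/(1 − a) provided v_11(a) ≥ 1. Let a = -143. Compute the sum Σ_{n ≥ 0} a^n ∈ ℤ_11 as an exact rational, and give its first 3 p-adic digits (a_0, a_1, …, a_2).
Σ a^n = 1/(1 − a) = 1/144;  first 3 digits = (1, 9, 2)

v_11(a) = 1 ≥ 1, so the series converges in ℤ_11 to 1/(1 − a) = 1/(1 − (-143)) = 1/144. Expand this rational in ℤ_11: compute digits iteratively via d_i = x_i mod 11, x_{i+1} = (x_i − d_i)/11. The first 3 digits are (1, 9, 2).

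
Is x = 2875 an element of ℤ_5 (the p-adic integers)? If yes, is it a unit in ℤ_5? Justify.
x ∈ ℤ_5 but not a unit; v_5(x) = 3 > 0

ℤ_5 = {x ∈ ℚ_5 : v_5(x) ≥ 0} and ℤ_5^× = {x ∈ ℤ_5 : v_5(x) = 0}. Here v_5(2875) = v_5(num) − v_5(den) = 3; compare against these criteria.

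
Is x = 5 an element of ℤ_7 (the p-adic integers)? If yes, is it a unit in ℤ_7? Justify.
x ∈ ℤ_7^× (unit); v_7(x) = 0

ℤ_7 = {x ∈ ℚ_7 : v_7(x) ≥ 0} and ℤ_7^× = {x ∈ ℤ_7 : v_7(x) = 0}. Here v_7(5) = v_7(num) − v_7(den) = 0; compare against these criteria.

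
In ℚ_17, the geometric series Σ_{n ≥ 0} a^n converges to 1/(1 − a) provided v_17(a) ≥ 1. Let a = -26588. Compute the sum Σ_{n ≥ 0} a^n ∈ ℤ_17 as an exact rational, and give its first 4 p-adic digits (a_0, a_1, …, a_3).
Σ a^n = 1/(1 − a) = 1/26589;  first 4 digits = (1, 0, 10, 11)

v_17(a) = 2 ≥ 1, so the series converges in ℤ_17 to 1/(1 − a) = 1/(1 − (-26588)) = 1/26589. Expand this rational in ℤ_17: compute digits iteratively via d_i = x_i mod 17, x_{i+1} = (x_i − d_i)/17. The first 4 digits are (1, 0, 10, 11).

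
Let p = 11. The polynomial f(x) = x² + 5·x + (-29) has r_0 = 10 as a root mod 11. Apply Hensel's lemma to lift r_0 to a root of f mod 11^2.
r_1 = 10 (mod 121)

Hensel: r_{i+1} = r_i − f(r_i)·(f′(r_i))^{-1} mod 11^{i+2}, f′(x) = 2x + 5. Iterate:
  r_0 = 10 (mod 11)
  r_1 = 10 (mod 121)
Final: r = 10 satisfies f(r) ≡ 0 mod 11^2.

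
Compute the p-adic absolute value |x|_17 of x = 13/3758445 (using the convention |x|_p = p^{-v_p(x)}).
|13/3758445|_17 = 83521

Step 1 — compute v_17(x) by factoring powers of 17 out of the numerator and denominator: v_17(13/3758445) = -4. Step 2 — apply |x|_p = p^{-v_p(x)} = 17^{4} = 83521.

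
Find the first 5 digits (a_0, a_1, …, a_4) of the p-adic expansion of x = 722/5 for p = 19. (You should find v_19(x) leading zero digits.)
(a_0, …, a_4) = (0, 0, 8, 11, 7)

v_19(722/5) = 2, so a_0 = ... = a_1 = 0. Factor out: x = 19^2 · u with u = 2/5 a unit in ℤ_19. Expand u iteratively via a_{v+i} = u_i mod 19, u_{i+1} = (u_i − a_{v+i})/19:
  u_0 = 2/5;  a_2 = 8;  u_1 = (u_0 − 8)/19 = -2/5
  u_1 = -2/5;  a_3 = 11;  u_2 = (u_1 − 11)/19 = -3/5
  u_2 = -3/5;  a_4 = 7;  u_3 = (u_2 − 7)/19 = -2/5
Digits: (0, 0, 8, 11, 7).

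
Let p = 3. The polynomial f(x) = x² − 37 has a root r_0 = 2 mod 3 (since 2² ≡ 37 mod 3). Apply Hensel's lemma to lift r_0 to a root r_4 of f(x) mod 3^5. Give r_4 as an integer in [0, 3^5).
r_4 = 143 (mod 243)

Hensel's recurrence: r_{i+1} = r_i − f(r_i)·(f′(r_i))^{-1} mod 3^{i+2}, with f′(x) = 2x. Iterate:
  r_0 = 2 (mod 3)
  r_1 = 8 (mod 9)
  r_2 = 8 (mod 27)
  r_3 = 62 (mod 81)
  r_4 = 143 (mod 243)
Final: r_4 = 143, and one checks f(r_4) ≡ 0 mod 3^5.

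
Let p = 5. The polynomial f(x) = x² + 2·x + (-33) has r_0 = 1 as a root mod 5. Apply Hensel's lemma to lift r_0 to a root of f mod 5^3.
r_2 = 96 (mod 125)

Hensel: r_{i+1} = r_i − f(r_i)·(f′(r_i))^{-1} mod 5^{i+2}, f′(x) = 2x + 2. Iterate:
  r_0 = 1 (mod 5)
  r_1 = 21 (mod 25)
  r_2 = 96 (mod 125)
Final: r = 96 satisfies f(r) ≡ 0 mod 5^3.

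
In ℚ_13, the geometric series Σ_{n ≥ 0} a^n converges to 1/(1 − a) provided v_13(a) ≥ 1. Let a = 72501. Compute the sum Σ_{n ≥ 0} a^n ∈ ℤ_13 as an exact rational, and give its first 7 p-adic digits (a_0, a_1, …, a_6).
Σ a^n = 1/(1 − a) = -1/72500;  first 7 digits = (1, 0, 0, 7, 2, 0, 10)

v_13(a) = 3 ≥ 1, so the series converges in ℤ_13 to 1/(1 − a) = 1/(1 − 72501) = -1/72500. Expand this rational in ℤ_13: compute digits iteratively via d_i = x_i mod 13, x_{i+1} = (x_i − d_i)/13. The first 7 digits are (1, 0, 0, 7, 2, 0, 10).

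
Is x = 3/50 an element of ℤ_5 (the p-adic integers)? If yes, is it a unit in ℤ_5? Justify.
x ∉ ℤ_5 (v_5(x) = -2 < 0)

ℤ_5 = {x ∈ ℚ_5 : v_5(x) ≥ 0} and ℤ_5^× = {x ∈ ℤ_5 : v_5(x) = 0}. Here v_5(3/50) = v_5(num) − v_5(den) = -2; compare against these criteria.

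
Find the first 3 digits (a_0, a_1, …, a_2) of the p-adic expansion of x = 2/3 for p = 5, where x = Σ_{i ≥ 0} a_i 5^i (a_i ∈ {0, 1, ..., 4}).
(a_0, …, a_2) = (4, 1, 3)

v_5(2/3) = 0 (numerator and denominator both coprime to 5), so x ∈ ℤ_5^×. Compute digits iteratively via a_i = x_i mod 5, x_{i+1} = (x_i − a_i)/5, with x_0 = x:
  x_0 = 2/3;  a_0 = 4;  x_1 = (x_0 − 4)/5 = -2/3
  x_1 = -2/3;  a_1 = 1;  x_2 = (x_1 − 1)/5 = -1/3
  x_2 = -1/3;  a_2 = 3;  x_3 = (x_2 − 3)/5 = -2/3
Digits: (4, 1, 3).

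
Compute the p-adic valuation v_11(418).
v_11(418) = 1

v_11(n) is the largest exponent k such that 11^k divides n. Factor out: 418 = 11^1 · 38. (Sign doesn't affect v_p.) So v_11(418) = 1.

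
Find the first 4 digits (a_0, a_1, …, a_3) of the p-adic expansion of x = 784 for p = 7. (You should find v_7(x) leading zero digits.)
(a_0, …, a_3) = (0, 0, 2, 2)

v_7(784) = 2, so a_0 = ... = a_1 = 0. Factor out: x = 7^2 · u with u = 16 a unit in ℤ_7. Expand u iteratively via a_{v+i} = u_i mod 7, u_{i+1} = (u_i − a_{v+i})/7:
  u_0 = 16;  a_2 = 2;  u_1 = (u_0 − 2)/7 = 2
  u_1 = 2;  a_3 = 2;  u_2 = (u_1 − 2)/7 = 0
Digits: (0, 0, 2, 2).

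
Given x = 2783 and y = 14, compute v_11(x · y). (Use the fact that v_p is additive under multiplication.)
v_11(38962) = 2

v_p(x) = 2 (factor: 2783 = 11^2 · 23); v_p(y) = 0 (factor: 14 = 11^0 · 14). Additivity: v_p(xy) = v_p(x) + v_p(y) = 2 + 0 = 2. (Direct check: xy = 38962 = 11^2 · (322).)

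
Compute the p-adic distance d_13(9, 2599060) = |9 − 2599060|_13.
d_13(9, 2599060) = 1/371293

Step 1 — x − y = 9 − 2599060 = -2599051. Step 2 — v_13(-2599051) = 5 (factor: -2599051 = −(13^5 · 7); the sign does not affect v_p). Step 3 — |x − y|_13 = 13^{-5} = 1/371293.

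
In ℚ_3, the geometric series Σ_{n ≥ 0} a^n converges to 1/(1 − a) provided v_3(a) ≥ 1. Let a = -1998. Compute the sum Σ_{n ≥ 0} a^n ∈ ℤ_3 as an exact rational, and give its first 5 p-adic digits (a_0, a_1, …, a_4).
Σ a^n = 1/(1 − a) = 1/1999;  first 5 digits = (1, 0, 0, 1, 2)

v_3(a) = 3 ≥ 1, so the series converges in ℤ_3 to 1/(1 − a) = 1/(1 − (-1998)) = 1/1999. Expand this rational in ℤ_3: compute digits iteratively via d_i = x_i mod 3, x_{i+1} = (x_i − d_i)/3. The first 5 digits are (1, 0, 0, 1, 2).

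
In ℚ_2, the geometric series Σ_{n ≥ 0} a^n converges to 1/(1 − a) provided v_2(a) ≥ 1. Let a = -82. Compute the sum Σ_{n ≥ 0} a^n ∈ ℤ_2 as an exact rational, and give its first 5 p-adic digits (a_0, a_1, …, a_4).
Σ a^n = 1/(1 − a) = 1/83;  first 5 digits = (1, 1, 0, 1, 1)

v_2(a) = 1 ≥ 1, so the series converges in ℤ_2 to 1/(1 − a) = 1/(1 − (-82)) = 1/83. Expand this rational in ℤ_2: compute digits iteratively via d_i = x_i mod 2, x_{i+1} = (x_i − d_i)/2. The first 5 digits are (1, 1, 0, 1, 1).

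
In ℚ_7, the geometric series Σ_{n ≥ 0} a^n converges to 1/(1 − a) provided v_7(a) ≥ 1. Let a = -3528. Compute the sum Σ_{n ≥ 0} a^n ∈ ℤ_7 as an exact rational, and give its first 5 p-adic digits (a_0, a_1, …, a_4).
Σ a^n = 1/(1 − a) = 1/3529;  first 5 digits = (1, 0, 5, 3, 2)

v_7(a) = 2 ≥ 1, so the series converges in ℤ_7 to 1/(1 − a) = 1/(1 − (-3528)) = 1/3529. Expand this rational in ℤ_7: compute digits iteratively via d_i = x_i mod 7, x_{i+1} = (x_i − d_i)/7. The first 5 digits are (1, 0, 5, 3, 2).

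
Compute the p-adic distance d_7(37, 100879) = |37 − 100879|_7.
d_7(37, 100879) = 1/16807

Step 1 — x − y = 37 − 100879 = -100842. Step 2 — v_7(-100842) = 5 (factor: -100842 = −(7^5 · 6); the sign does not affect v_p). Step 3 — |x − y|_7 = 7^{-5} = 1/16807.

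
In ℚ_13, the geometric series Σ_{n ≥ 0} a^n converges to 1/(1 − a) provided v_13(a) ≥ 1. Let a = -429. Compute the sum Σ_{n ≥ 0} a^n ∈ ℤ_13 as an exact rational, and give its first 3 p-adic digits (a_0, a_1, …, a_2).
Σ a^n = 1/(1 − a) = 1/430;  first 3 digits = (1, 6, 7)

v_13(a) = 1 ≥ 1, so the series converges in ℤ_13 to 1/(1 − a) = 1/(1 − (-429)) = 1/430. Expand this rational in ℤ_13: compute digits iteratively via d_i = x_i mod 13, x_{i+1} = (x_i − d_i)/13. The first 3 digits are (1, 6, 7).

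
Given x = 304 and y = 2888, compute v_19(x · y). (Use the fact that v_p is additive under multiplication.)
v_19(877952) = 3

v_p(x) = 1 (factor: 304 = 19^1 · 16); v_p(y) = 2 (factor: 2888 = 19^2 · 8). Additivity: v_p(xy) = v_p(x) + v_p(y) = 1 + 2 = 3. (Direct check: xy = 877952 = 19^3 · (128).)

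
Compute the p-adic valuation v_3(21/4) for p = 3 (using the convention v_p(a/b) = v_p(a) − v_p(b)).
v_3(21/4) = 1

Factor powers of 3 from the numerator and denominator of the reduced fraction: 21 = 3^1 · 7 and 4 = 3^0 · 4. Apply v_p(a/b) = v_p(a) − v_p(b): v_3(21/4) = 1 − 0 = 1.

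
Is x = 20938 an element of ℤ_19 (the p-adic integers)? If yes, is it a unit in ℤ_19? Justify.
x ∈ ℤ_19 but not a unit; v_19(x) = 2 > 0

ℤ_19 = {x ∈ ℚ_19 : v_19(x) ≥ 0} and ℤ_19^× = {x ∈ ℤ_19 : v_19(x) = 0}. Here v_19(20938) = v_19(num) − v_19(den) = 2; compare against these criteria.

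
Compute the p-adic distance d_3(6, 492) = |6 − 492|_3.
d_3(6, 492) = 1/243

Step 1 — x − y = 6 − 492 = -486. Step 2 — v_3(-486) = 5 (factor: -486 = −(3^5 · 2); the sign does not affect v_p). Step 3 — |x − y|_3 = 3^{-5} = 1/243.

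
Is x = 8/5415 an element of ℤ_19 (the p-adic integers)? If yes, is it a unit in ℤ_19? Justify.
x ∉ ℤ_19 (v_19(x) = -2 < 0)

ℤ_19 = {x ∈ ℚ_19 : v_19(x) ≥ 0} and ℤ_19^× = {x ∈ ℤ_19 : v_19(x) = 0}. Here v_19(8/5415) = v_19(num) − v_19(den) = -2; compare against these criteria.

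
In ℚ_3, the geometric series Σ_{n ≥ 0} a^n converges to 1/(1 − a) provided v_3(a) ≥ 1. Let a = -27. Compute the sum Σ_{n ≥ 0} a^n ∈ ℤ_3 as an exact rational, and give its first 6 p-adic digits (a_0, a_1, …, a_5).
Σ a^n = 1/(1 − a) = 1/28;  first 6 digits = (1, 0, 0, 2, 2, 2)

v_3(a) = 3 ≥ 1, so the series converges in ℤ_3 to 1/(1 − a) = 1/(1 − (-27)) = 1/28. Expand this rational in ℤ_3: compute digits iteratively via d_i = x_i mod 3, x_{i+1} = (x_i − d_i)/3. The first 6 digits are (1, 0, 0, 2, 2, 2).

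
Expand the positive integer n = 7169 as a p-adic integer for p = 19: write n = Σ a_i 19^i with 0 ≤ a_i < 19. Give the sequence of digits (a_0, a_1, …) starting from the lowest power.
(a_0, a_1, …) = (6, 16, 0, 1)

Repeated division by 19 gives the digits low-to-high: 7169 = 6 + 16·19^1 + 1·19^3. Digit sequence: (6, 16, 0, 1).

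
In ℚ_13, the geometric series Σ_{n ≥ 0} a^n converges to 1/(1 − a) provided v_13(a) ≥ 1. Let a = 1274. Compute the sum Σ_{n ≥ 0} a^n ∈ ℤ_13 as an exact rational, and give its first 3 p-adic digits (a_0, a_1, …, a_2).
Σ a^n = 1/(1 − a) = -1/1273;  first 3 digits = (1, 7, 4)

v_13(a) = 1 ≥ 1, so the series converges in ℤ_13 to 1/(1 − a) = 1/(1 − 1274) = -1/1273. Expand this rational in ℤ_13: compute digits iteratively via d_i = x_i mod 13, x_{i+1} = (x_i − d_i)/13. The first 3 digits are (1, 7, 4).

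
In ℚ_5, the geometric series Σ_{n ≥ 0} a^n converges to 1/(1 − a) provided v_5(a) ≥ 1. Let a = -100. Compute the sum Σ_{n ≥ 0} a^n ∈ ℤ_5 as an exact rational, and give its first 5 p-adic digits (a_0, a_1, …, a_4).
Σ a^n = 1/(1 − a) = 1/101;  first 5 digits = (1, 0, 1, 4, 0)

v_5(a) = 2 ≥ 1, so the series converges in ℤ_5 to 1/(1 − a) = 1/(1 − (-100)) = 1/101. Expand this rational in ℤ_5: compute digits iteratively via d_i = x_i mod 5, x_{i+1} = (x_i − d_i)/5. The first 5 digits are (1, 0, 1, 4, 0).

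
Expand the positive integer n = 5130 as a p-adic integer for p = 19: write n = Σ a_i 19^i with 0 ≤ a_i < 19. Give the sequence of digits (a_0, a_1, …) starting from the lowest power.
(a_0, a_1, …) = (0, 4, 14)

Repeated division by 19 gives the digits low-to-high: 5130 = 4·19^1 + 14·19^2. Digit sequence: (0, 4, 14).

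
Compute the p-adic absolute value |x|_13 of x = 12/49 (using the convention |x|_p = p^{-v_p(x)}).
|12/49|_13 = 1

Step 1 — compute v_13(x) by factoring powers of 13 out of the numerator and denominator: v_13(12/49) = 0. Step 2 — apply |x|_p = p^{-v_p(x)} = 13^{0} = 1.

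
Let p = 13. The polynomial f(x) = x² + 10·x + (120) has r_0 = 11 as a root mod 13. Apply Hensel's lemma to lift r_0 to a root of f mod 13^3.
r_2 = 1558 (mod 2197)

Hensel: r_{i+1} = r_i − f(r_i)·(f′(r_i))^{-1} mod 13^{i+2}, f′(x) = 2x + 10. Iterate:
  r_0 = 11 (mod 13)
  r_1 = 37 (mod 169)
  r_2 = 1558 (mod 2197)
Final: r = 1558 satisfies f(r) ≡ 0 mod 13^3.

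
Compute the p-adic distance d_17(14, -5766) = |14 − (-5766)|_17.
d_17(14, -5766) = 1/289

Step 1 — x − y = 14 − (-5766) = 5780. Step 2 — v_17(5780) = 2 (factor: 5780 = (17^2 · 20); the sign does not affect v_p). Step 3 — |x − y|_17 = 17^{-2} = 1/289.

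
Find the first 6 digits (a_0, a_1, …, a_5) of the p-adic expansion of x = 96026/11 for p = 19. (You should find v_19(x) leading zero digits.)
(a_0, …, a_5) = (0, 0, 0, 3, 12, 8)

v_19(96026/11) = 3, so a_0 = ... = a_2 = 0. Factor out: x = 19^3 · u with u = 14/11 a unit in ℤ_19. Expand u iteratively via a_{v+i} = u_i mod 19, u_{i+1} = (u_i − a_{v+i})/19:
  u_0 = 14/11;  a_3 = 3;  u_1 = (u_0 − 3)/19 = -1/11
  u_1 = -1/11;  a_4 = 12;  u_2 = (u_1 − 12)/19 = -7/11
  u_2 = -7/11;  a_5 = 8;  u_3 = (u_2 − 8)/19 = -5/11
Digits: (0, 0, 0, 3, 12, 8).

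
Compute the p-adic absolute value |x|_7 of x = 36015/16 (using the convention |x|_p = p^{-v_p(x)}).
|36015/16|_7 = 1/2401

Step 1 — compute v_7(x) by factoring powers of 7 out of the numerator and denominator: v_7(36015/16) = 4. Step 2 — apply |x|_p = p^{-v_p(x)} = 7^{-4} = 1/2401.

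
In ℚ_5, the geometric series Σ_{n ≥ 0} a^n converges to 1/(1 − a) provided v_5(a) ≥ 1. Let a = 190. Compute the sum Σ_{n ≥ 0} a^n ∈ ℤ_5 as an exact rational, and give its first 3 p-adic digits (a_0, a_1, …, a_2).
Σ a^n = 1/(1 − a) = -1/189;  first 3 digits = (1, 3, 1)

v_5(a) = 1 ≥ 1, so the series converges in ℤ_5 to 1/(1 − a) = 1/(1 − 190) = -1/189. Expand this rational in ℤ_5: compute digits iteratively via d_i = x_i mod 5, x_{i+1} = (x_i − d_i)/5. The first 3 digits are (1, 3, 1).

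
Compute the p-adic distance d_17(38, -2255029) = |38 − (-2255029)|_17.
d_17(38, -2255029) = 1/83521

Step 1 — x − y = 38 − (-2255029) = 2255067. Step 2 — v_17(2255067) = 4 (factor: 2255067 = (17^4 · 27); the sign does not affect v_p). Step 3 — |x − y|_17 = 17^{-4} = 1/83521.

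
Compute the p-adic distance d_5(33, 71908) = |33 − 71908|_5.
d_5(33, 71908) = 1/3125

Step 1 — x − y = 33 − 71908 = -71875. Step 2 — v_5(-71875) = 5 (factor: -71875 = −(5^5 · 23); the sign does not affect v_p). Step 3 — |x − y|_5 = 5^{-5} = 1/3125.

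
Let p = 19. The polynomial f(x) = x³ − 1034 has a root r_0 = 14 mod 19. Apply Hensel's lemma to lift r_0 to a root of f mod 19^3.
r_2 = 2446 (mod 6859)

Hensel: r_{i+1} = r_i − f(r_i)/f′(r_i) mod 19^{i+2}, where f′(x) = 3x². Iterate:
  r_0 = 14 (mod 19)
  r_1 = 280 (mod 361)
  r_2 = 2446 (mod 6859)
Final: r = 2446 with f(r) ≡ 0 mod 19^3.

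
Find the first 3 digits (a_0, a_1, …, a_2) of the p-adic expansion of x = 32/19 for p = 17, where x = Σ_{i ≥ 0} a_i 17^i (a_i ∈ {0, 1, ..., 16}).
(a_0, …, a_2) = (16, 9, 3)

v_17(32/19) = 0 (numerator and denominator both coprime to 17), so x ∈ ℤ_17^×. Compute digits iteratively via a_i = x_i mod 17, x_{i+1} = (x_i − a_i)/17, with x_0 = x:
  x_0 = 32/19;  a_0 = 16;  x_1 = (x_0 − 16)/17 = -16/19
  x_1 = -16/19;  a_1 = 9;  x_2 = (x_1 − 9)/17 = -11/19
  x_2 = -11/19;  a_2 = 3;  x_3 = (x_2 − 3)/17 = -4/19
Digits: (16, 9, 3).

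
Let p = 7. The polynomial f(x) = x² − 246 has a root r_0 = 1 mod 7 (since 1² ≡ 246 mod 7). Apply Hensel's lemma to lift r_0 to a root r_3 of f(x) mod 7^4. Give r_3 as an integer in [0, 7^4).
r_3 = 1324 (mod 2401)

Hensel's recurrence: r_{i+1} = r_i − f(r_i)·(f′(r_i))^{-1} mod 7^{i+2}, with f′(x) = 2x. Iterate:
  r_0 = 1 (mod 7)
  r_1 = 1 (mod 49)
  r_2 = 295 (mod 343)
  r_3 = 1324 (mod 2401)
Final: r_3 = 1324, and one checks f(r_3) ≡ 0 mod 7^4.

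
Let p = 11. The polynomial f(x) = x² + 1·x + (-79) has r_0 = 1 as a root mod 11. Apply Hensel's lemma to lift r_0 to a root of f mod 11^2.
r_1 = 67 (mod 121)

Hensel: r_{i+1} = r_i − f(r_i)·(f′(r_i))^{-1} mod 11^{i+2}, f′(x) = 2x + 1. Iterate:
  r_0 = 1 (mod 11)
  r_1 = 67 (mod 121)
Final: r = 67 satisfies f(r) ≡ 0 mod 11^2.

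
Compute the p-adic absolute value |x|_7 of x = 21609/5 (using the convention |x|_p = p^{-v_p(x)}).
|21609/5|_7 = 1/2401

Step 1 — compute v_7(x) by factoring powers of 7 out of the numerator and denominator: v_7(21609/5) = 4. Step 2 — apply |x|_p = p^{-v_p(x)} = 7^{-4} = 1/2401.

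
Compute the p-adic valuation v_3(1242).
v_3(1242) = 3

v_3(n) is the largest exponent k such that 3^k divides n. Factor out: 1242 = 3^3 · 46. (Sign doesn't affect v_p.) So v_3(1242) = 3.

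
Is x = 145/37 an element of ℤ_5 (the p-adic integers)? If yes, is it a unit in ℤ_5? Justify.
x ∈ ℤ_5 but not a unit; v_5(x) = 1 > 0

ℤ_5 = {x ∈ ℚ_5 : v_5(x) ≥ 0} and ℤ_5^× = {x ∈ ℤ_5 : v_5(x) = 0}. Here v_5(145/37) = v_5(num) − v_5(den) = 1; compare against these criteria.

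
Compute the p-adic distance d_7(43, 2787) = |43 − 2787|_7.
d_7(43, 2787) = 1/343

Step 1 — x − y = 43 − 2787 = -2744. Step 2 — v_7(-2744) = 3 (factor: -2744 = −(7^3 · 8); the sign does not affect v_p). Step 3 — |x − y|_7 = 7^{-3} = 1/343.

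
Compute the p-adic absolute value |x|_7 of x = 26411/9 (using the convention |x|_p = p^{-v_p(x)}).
|26411/9|_7 = 1/2401

Step 1 — compute v_7(x) by factoring powers of 7 out of the numerator and denominator: v_7(26411/9) = 4. Step 2 — apply |x|_p = p^{-v_p(x)} = 7^{-4} = 1/2401.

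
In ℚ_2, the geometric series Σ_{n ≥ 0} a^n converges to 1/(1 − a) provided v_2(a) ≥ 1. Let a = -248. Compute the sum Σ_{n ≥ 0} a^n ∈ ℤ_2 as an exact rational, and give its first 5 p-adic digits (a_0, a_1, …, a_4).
Σ a^n = 1/(1 − a) = 1/249;  first 5 digits = (1, 0, 0, 1, 0)

v_2(a) = 3 ≥ 1, so the series converges in ℤ_2 to 1/(1 − a) = 1/(1 − (-248)) = 1/249. Expand this rational in ℤ_2: compute digits iteratively via d_i = x_i mod 2, x_{i+1} = (x_i − d_i)/2. The first 5 digits are (1, 0, 0, 1, 0).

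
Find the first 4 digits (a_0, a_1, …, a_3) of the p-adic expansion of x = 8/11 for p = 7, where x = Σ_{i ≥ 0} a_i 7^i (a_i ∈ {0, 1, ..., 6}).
(a_0, …, a_3) = (2, 3, 4, 0)

v_7(8/11) = 0 (numerator and denominator both coprime to 7), so x ∈ ℤ_7^×. Compute digits iteratively via a_i = x_i mod 7, x_{i+1} = (x_i − a_i)/7, with x_0 = x:
  x_0 = 8/11;  a_0 = 2;  x_1 = (x_0 − 2)/7 = -2/11
  x_1 = -2/11;  a_1 = 3;  x_2 = (x_1 − 3)/7 = -5/11
  x_2 = -5/11;  a_2 = 4;  x_3 = (x_2 − 4)/7 = -7/11
  x_3 = -7/11;  a_3 = 0;  x_4 = (x_3 − 0)/7 = -1/11
Digits: (2, 3, 4, 0).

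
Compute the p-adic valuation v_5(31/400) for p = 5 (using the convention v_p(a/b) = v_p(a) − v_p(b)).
v_5(31/400) = -2

Factor powers of 5 from the numerator and denominator of the reduced fraction: 31 = 5^0 · 31 and 400 = 5^2 · 16. Apply v_p(a/b) = v_p(a) − v_p(b): v_5(31/400) = 0 − 2 = -2.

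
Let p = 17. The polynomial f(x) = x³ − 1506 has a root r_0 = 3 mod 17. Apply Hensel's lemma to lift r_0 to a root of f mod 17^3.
r_2 = 2434 (mod 4913)

Hensel: r_{i+1} = r_i − f(r_i)/f′(r_i) mod 17^{i+2}, where f′(x) = 3x². Iterate:
  r_0 = 3 (mod 17)
  r_1 = 122 (mod 289)
  r_2 = 2434 (mod 4913)
Final: r = 2434 with f(r) ≡ 0 mod 17^3.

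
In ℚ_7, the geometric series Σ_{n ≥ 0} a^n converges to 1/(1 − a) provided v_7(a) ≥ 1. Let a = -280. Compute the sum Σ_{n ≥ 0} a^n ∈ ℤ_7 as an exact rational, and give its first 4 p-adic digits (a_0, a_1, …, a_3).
Σ a^n = 1/(1 − a) = 1/281;  first 4 digits = (1, 2, 5, 4)

v_7(a) = 1 ≥ 1, so the series converges in ℤ_7 to 1/(1 − a) = 1/(1 − (-280)) = 1/281. Expand this rational in ℤ_7: compute digits iteratively via d_i = x_i mod 7, x_{i+1} = (x_i − d_i)/7. The first 4 digits are (1, 2, 5, 4).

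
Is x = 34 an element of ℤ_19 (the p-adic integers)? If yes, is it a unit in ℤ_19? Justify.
x ∈ ℤ_19^× (unit); v_19(x) = 0

ℤ_19 = {x ∈ ℚ_19 : v_19(x) ≥ 0} and ℤ_19^× = {x ∈ ℤ_19 : v_19(x) = 0}. Here v_19(34) = v_19(num) − v_19(den) = 0; compare against these criteria.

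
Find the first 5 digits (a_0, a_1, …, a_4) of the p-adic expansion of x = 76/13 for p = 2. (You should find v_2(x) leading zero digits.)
(a_0, …, a_4) = (0, 0, 1, 1, 1)

v_2(76/13) = 2, so a_0 = ... = a_1 = 0. Factor out: x = 2^2 · u with u = 19/13 a unit in ℤ_2. Expand u iteratively via a_{v+i} = u_i mod 2, u_{i+1} = (u_i − a_{v+i})/2:
  u_0 = 19/13;  a_2 = 1;  u_1 = (u_0 − 1)/2 = 3/13
  u_1 = 3/13;  a_3 = 1;  u_2 = (u_1 − 1)/2 = -5/13
  u_2 = -5/13;  a_4 = 1;  u_3 = (u_2 − 1)/2 = -9/13
Digits: (0, 0, 1, 1, 1).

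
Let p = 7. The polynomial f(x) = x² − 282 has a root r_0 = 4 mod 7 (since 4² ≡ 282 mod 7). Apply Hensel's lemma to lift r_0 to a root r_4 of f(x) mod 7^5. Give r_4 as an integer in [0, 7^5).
r_4 = 16489 (mod 16807)

Hensel's recurrence: r_{i+1} = r_i − f(r_i)·(f′(r_i))^{-1} mod 7^{i+2}, with f′(x) = 2x. Iterate:
  r_0 = 4 (mod 7)
  r_1 = 25 (mod 49)
  r_2 = 25 (mod 343)
  r_3 = 2083 (mod 2401)
  r_4 = 16489 (mod 16807)
Final: r_4 = 16489, and one checks f(r_4) ≡ 0 mod 7^5.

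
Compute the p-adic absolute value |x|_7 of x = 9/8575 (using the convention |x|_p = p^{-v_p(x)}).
|9/8575|_7 = 343

Step 1 — compute v_7(x) by factoring powers of 7 out of the numerator and denominator: v_7(9/8575) = -3. Step 2 — apply |x|_p = p^{-v_p(x)} = 7^{3} = 343.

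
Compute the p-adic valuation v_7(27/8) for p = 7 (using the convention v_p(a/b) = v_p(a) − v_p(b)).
v_7(27/8) = 0

Factor powers of 7 from the numerator and denominator of the reduced fraction: 27 = 7^0 · 27 and 8 = 7^0 · 8. Apply v_p(a/b) = v_p(a) − v_p(b): v_7(27/8) = 0 − 0 = 0.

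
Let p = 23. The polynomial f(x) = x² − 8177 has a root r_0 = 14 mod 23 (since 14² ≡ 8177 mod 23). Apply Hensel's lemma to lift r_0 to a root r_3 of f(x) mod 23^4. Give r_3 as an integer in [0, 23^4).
r_3 = 173641 (mod 279841)

Hensel's recurrence: r_{i+1} = r_i − f(r_i)·(f′(r_i))^{-1} mod 23^{i+2}, with f′(x) = 2x. Iterate:
  r_0 = 14 (mod 23)
  r_1 = 129 (mod 529)
  r_2 = 3303 (mod 12167)
  r_3 = 173641 (mod 279841)
Final: r_3 = 173641, and one checks f(r_3) ≡ 0 mod 23^4.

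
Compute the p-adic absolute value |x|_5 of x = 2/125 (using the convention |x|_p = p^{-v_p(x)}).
|2/125|_5 = 125

Step 1 — compute v_5(x) by factoring powers of 5 out of the numerator and denominator: v_5(2/125) = -3. Step 2 — apply |x|_p = p^{-v_p(x)} = 5^{3} = 125.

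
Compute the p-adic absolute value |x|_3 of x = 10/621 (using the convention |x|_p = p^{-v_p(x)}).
|10/621|_3 = 27

Step 1 — compute v_3(x) by factoring powers of 3 out of the numerator and denominator: v_3(10/621) = -3. Step 2 — apply |x|_p = p^{-v_p(x)} = 3^{3} = 27.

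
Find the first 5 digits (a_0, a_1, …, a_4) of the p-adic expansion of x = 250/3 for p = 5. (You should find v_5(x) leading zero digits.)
(a_0, …, a_4) = (0, 0, 0, 4, 1)

v_5(250/3) = 3, so a_0 = ... = a_2 = 0. Factor out: x = 5^3 · u with u = 2/3 a unit in ℤ_5. Expand u iteratively via a_{v+i} = u_i mod 5, u_{i+1} = (u_i − a_{v+i})/5:
  u_0 = 2/3;  a_3 = 4;  u_1 = (u_0 − 4)/5 = -2/3
  u_1 = -2/3;  a_4 = 1;  u_2 = (u_1 − 1)/5 = -1/3
Digits: (0, 0, 0, 4, 1).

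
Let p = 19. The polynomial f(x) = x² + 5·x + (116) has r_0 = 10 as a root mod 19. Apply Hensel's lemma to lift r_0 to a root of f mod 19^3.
r_2 = 3335 (mod 6859)

Hensel: r_{i+1} = r_i − f(r_i)·(f′(r_i))^{-1} mod 19^{i+2}, f′(x) = 2x + 5. Iterate:
  r_0 = 10 (mod 19)
  r_1 = 86 (mod 361)
  r_2 = 3335 (mod 6859)
Final: r = 3335 satisfies f(r) ≡ 0 mod 19^3.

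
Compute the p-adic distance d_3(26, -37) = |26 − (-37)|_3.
d_3(26, -37) = 1/9

Step 1 — x − y = 26 − (-37) = 63. Step 2 — v_3(63) = 2 (factor: 63 = (3^2 · 7); the sign does not affect v_p). Step 3 — |x − y|_3 = 3^{-2} = 1/9.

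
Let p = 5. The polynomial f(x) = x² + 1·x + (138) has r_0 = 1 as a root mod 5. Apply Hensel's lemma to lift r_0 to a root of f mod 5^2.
r_1 = 21 (mod 25)

Hensel: r_{i+1} = r_i − f(r_i)·(f′(r_i))^{-1} mod 5^{i+2}, f′(x) = 2x + 1. Iterate:
  r_0 = 1 (mod 5)
  r_1 = 21 (mod 25)
Final: r = 21 satisfies f(r) ≡ 0 mod 5^2.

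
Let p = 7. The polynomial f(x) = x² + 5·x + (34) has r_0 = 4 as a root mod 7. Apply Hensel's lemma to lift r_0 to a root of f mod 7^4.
r_3 = 1495 (mod 2401)

Hensel: r_{i+1} = r_i − f(r_i)·(f′(r_i))^{-1} mod 7^{i+2}, f′(x) = 2x + 5. Iterate:
  r_0 = 4 (mod 7)
  r_1 = 25 (mod 49)
  r_2 = 123 (mod 343)
  r_3 = 1495 (mod 2401)
Final: r = 1495 satisfies f(r) ≡ 0 mod 7^4.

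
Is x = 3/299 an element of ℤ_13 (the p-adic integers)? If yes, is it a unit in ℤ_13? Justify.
x ∉ ℤ_13 (v_13(x) = -1 < 0)

ℤ_13 = {x ∈ ℚ_13 : v_13(x) ≥ 0} and ℤ_13^× = {x ∈ ℤ_13 : v_13(x) = 0}. Here v_13(3/299) = v_13(num) − v_13(den) = -1; compare against these criteria.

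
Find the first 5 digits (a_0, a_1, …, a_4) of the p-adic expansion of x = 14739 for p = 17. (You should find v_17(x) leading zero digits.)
(a_0, …, a_4) = (0, 0, 0, 3, 0)

v_17(14739) = 3, so a_0 = ... = a_2 = 0. Factor out: x = 17^3 · u with u = 3 a unit in ℤ_17. Expand u iteratively via a_{v+i} = u_i mod 17, u_{i+1} = (u_i − a_{v+i})/17:
  u_0 = 3;  a_3 = 3;  u_1 = (u_0 − 3)/17 = 0
  u_1 = 0;  a_4 = 0;  u_2 = (u_1 − 0)/17 = 0
Digits: (0, 0, 0, 3, 0).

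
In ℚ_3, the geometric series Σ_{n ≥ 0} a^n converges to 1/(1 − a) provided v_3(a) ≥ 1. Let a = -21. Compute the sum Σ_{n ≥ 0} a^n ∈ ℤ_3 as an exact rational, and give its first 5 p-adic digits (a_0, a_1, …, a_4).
Σ a^n = 1/(1 − a) = 1/22;  first 5 digits = (1, 2, 1, 2, 2)

v_3(a) = 1 ≥ 1, so the series converges in ℤ_3 to 1/(1 − a) = 1/(1 − (-21)) = 1/22. Expand this rational in ℤ_3: compute digits iteratively via d_i = x_i mod 3, x_{i+1} = (x_i − d_i)/3. The first 5 digits are (1, 2, 1, 2, 2).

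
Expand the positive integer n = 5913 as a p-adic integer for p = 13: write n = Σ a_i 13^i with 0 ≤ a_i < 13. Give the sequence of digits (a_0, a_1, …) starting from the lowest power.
(a_0, a_1, …) = (11, 12, 8, 2)

Repeated division by 13 gives the digits low-to-high: 5913 = 11 + 12·13^1 + 8·13^2 + 2·13^3. Digit sequence: (11, 12, 8, 2).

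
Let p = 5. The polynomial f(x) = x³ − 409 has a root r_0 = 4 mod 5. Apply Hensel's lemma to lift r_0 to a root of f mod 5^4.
r_3 = 619 (mod 625)

Hensel: r_{i+1} = r_i − f(r_i)/f′(r_i) mod 5^{i+2}, where f′(x) = 3x². Iterate:
  r_0 = 4 (mod 5)
  r_1 = 19 (mod 25)
  r_2 = 119 (mod 125)
  r_3 = 619 (mod 625)
Final: r = 619 with f(r) ≡ 0 mod 5^4.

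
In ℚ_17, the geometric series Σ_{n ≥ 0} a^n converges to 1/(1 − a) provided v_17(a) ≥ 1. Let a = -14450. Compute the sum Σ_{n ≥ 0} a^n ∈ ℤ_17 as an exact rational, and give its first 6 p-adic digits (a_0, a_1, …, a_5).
Σ a^n = 1/(1 − a) = 1/14451;  first 6 digits = (1, 0, 1, 14, 0, 11)

v_17(a) = 2 ≥ 1, so the series converges in ℤ_17 to 1/(1 − a) = 1/(1 − (-14450)) = 1/14451. Expand this rational in ℤ_17: compute digits iteratively via d_i = x_i mod 17, x_{i+1} = (x_i − d_i)/17. The first 6 digits are (1, 0, 1, 14, 0, 11).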